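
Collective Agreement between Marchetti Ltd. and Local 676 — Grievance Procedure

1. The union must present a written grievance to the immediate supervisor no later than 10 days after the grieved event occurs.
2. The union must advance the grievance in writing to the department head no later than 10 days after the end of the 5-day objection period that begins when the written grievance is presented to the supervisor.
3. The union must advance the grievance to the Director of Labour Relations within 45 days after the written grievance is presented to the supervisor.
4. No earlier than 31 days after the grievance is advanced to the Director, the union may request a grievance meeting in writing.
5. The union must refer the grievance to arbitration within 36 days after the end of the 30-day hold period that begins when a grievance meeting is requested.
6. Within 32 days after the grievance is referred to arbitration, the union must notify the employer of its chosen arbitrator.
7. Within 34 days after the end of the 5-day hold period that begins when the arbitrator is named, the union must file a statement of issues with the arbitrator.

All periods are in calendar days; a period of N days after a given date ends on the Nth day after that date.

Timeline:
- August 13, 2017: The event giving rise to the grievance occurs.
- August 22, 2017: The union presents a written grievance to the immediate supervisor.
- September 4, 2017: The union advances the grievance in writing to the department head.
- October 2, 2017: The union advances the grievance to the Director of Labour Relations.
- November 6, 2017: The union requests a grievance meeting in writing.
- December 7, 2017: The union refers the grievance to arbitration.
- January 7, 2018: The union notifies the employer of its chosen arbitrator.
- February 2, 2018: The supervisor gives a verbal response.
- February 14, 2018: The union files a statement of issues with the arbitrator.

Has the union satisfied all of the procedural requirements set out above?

(1) due by August 13, 2017 + 10 days = August 23, 2017; completed August 22, 2017, before the deadline.
(2) due by August 27, 2017 + 10 days = September 6, 2017; done September 4, 2017 — timely.
(3) due by August 22, 2017 + 45 days = October 6, 2017; October 2, 2017 is within that limit.
(4) permitted from October 2, 2017 + 31 days = November 2, 2017 onward; done November 6, 2017, after the minimum wait.
(5) due by December 6, 2017 + 36 days = January 11, 2018; done December 7, 2017 — timely.
(6) due by December 7, 2017 + 32 days = January 8, 2018; completed January 7, 2018, before the deadline.
(7) due by January 12, 2018 + 34 days = February 15, 2018; done February 14, 2018 — timely.

Yes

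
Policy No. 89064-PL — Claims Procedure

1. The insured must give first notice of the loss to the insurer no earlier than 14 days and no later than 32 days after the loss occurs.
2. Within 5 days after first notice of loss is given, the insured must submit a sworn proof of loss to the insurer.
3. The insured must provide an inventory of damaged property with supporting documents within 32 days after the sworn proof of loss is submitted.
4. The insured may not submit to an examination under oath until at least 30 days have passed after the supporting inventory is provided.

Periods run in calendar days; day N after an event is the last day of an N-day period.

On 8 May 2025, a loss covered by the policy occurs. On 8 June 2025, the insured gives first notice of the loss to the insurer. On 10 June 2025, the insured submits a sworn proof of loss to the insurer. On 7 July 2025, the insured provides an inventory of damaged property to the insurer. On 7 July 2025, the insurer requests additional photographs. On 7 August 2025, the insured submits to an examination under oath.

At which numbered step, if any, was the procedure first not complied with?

(1) the permitted window runs from 8 May 2025 + 14 = 22 May 2025 to 8 May 2025 + 32 = 9 June 2025; 8 June 2025 falls inside that range.
(2) due by 8 June 2025 + 5 days = 13 June 2025; completed 10 June 2025, before the deadline.
(3) due by 10 June 2025 + 32 days = 12 July 2025; completed 7 July 2025, before the deadline.
(4) permitted from 7 July 2025 + 30 days = 6 August 2025 onward; done 7 August 2025 — permitted.

None — every step was satisfied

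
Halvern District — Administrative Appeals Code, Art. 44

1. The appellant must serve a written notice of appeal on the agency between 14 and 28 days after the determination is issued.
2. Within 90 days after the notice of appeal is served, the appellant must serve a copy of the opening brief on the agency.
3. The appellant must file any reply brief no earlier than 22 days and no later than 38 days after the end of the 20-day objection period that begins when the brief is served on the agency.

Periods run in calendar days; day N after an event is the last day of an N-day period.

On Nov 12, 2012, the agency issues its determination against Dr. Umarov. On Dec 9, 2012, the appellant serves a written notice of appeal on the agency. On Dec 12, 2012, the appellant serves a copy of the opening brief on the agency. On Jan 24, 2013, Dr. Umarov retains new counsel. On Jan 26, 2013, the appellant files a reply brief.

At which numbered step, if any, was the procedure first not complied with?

Step 1 — 14 and 28 days from Nov 12, 2012 (when the determination is issued) are Nov 26, 2012 and Dec 10, 2012 respectively; done Dec 9, 2012, which is between those dates.
Step 2 — counting 90 days from Dec 9, 2012 (when the notice of appeal is served) gives a deadline of Mar 9, 2013; completed Dec 12, 2012, before the deadline.
Step 3 — 22 and 38 days from Jan 1, 2013 (end of the 20-day objection period, which began when the brief is served on the agency on Dec 12, 2012) are Jan 23, 2013 and Feb 8, 2013 respectively; done Jan 26, 2013, which is between those dates.

None — every step was satisfied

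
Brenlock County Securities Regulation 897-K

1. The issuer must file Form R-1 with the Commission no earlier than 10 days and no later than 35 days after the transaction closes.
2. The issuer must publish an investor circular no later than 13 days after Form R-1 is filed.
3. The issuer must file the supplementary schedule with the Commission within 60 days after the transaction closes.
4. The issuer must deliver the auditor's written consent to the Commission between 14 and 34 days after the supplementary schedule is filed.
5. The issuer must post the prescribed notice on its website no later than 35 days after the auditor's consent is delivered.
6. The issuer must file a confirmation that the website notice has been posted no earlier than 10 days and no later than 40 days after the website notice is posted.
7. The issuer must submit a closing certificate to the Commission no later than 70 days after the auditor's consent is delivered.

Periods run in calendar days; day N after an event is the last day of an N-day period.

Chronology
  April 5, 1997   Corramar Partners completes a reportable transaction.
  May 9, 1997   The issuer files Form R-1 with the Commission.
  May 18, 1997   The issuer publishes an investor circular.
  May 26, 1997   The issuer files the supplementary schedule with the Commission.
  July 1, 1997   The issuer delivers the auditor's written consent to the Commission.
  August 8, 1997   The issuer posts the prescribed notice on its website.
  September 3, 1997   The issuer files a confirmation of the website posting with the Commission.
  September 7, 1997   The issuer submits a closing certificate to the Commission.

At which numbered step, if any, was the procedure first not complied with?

Step 1: the window is 10–35 days after April 5, 1997 (when the transaction closes), so April 15, 1997 through May 10, 1997; May 9, 1997 falls inside that range.
Step 2: 13 days after May 9, 1997 (when Form R-1 is filed) is May 22, 1997; completed May 18, 1997, before the deadline.
Step 3: 60 days after April 5, 1997 (when the transaction closes) is June 4, 1997; completed May 26, 1997, before the deadline.
Step 4: the window is 14–34 days after May 26, 1997 (when the supplementary schedule is filed), so June 9, 1997 through June 29, 1997; done July 1, 1997 — 2 days after the window closed.

Step 4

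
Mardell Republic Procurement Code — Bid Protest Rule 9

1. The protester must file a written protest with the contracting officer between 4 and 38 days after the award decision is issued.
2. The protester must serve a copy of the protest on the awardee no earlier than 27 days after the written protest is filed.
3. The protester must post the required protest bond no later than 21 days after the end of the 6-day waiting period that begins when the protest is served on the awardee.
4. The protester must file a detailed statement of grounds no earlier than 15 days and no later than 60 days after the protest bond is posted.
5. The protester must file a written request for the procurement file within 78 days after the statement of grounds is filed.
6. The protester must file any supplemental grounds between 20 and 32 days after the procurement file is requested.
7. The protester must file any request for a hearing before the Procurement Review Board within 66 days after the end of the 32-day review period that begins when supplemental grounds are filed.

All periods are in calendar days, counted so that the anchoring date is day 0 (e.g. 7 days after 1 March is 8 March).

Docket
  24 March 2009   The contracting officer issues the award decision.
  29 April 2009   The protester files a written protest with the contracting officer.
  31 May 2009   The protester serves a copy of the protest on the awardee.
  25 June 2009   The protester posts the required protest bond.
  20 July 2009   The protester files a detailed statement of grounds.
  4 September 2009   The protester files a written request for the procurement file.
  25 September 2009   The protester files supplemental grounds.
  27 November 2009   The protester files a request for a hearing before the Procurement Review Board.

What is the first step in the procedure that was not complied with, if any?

None — every step was satisfied

Step 1: the window is 4–38 days after 24 March 2009 (when the award decision is issued), so 28 March 2009 through 1 May 2009; done 29 April 2009 — within the window.
Step 2: the earliest permitted date is 27 days after 29 April 2009 (when the written protest is filed), i.e. 26 May 2009; 31 May 2009 is on or after that date.
Step 3: 21 days after 6 June 2009 (end of the 6-day waiting period, which began when the protest is served on the awardee on 31 May 2009) is 27 June 2009; 25 June 2009 is within that limit.
Step 4: the window is 15–60 days after 25 June 2009 (when the protest bond is posted), so 10 July 2009 through 24 August 2009; done 20 July 2009, which is between those dates.
Step 5: 78 days after 20 July 2009 (when the statement of grounds is filed) is 6 October 2009; completed 4 September 2009, before the deadline.
Step 6: the window is 20–32 days after 4 September 2009 (when the procurement file is requested), so 24 September 2009 through 6 October 2009; done 25 September 2009 — within the window.
Step 7: 66 days after 27 October 2009 (end of the 32-day review period, which began when supplemental grounds are filed on 25 September 2009) is 1 January 2010; completed 27 November 2009, before the deadline.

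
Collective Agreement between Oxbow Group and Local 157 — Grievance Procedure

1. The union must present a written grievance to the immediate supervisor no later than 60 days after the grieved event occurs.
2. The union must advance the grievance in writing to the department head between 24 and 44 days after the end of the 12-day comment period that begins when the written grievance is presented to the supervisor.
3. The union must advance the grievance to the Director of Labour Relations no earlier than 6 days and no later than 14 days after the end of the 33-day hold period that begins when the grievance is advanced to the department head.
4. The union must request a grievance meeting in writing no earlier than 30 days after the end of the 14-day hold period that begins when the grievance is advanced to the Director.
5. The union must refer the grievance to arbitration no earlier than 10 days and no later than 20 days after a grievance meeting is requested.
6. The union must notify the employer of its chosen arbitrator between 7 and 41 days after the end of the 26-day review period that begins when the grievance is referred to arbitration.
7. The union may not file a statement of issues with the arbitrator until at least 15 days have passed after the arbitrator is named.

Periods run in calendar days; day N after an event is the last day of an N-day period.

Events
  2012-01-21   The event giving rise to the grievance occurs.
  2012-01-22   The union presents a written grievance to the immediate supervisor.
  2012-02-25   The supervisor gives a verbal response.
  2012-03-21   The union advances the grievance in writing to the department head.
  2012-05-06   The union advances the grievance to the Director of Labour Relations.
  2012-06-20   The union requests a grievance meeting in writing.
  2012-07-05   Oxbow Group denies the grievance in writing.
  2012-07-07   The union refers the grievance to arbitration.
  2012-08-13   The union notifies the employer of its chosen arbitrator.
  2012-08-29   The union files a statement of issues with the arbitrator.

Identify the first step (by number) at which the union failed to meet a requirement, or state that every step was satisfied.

Step 1 — counting 60 days from 2012-01-21 (when the grieved event occurs) gives a deadline of 2012-03-21; completed 2012-01-22, before the deadline.
Step 2 — 24 and 44 days from 2012-02-03 (end of the 12-day comment period, which began when the written grievance is presented to the supervisor on 2012-01-22) are 2012-02-27 and 2012-03-18 respectively; 2012-03-21 is 3 days past the end of the window.
Later steps need not be reached.

Step 2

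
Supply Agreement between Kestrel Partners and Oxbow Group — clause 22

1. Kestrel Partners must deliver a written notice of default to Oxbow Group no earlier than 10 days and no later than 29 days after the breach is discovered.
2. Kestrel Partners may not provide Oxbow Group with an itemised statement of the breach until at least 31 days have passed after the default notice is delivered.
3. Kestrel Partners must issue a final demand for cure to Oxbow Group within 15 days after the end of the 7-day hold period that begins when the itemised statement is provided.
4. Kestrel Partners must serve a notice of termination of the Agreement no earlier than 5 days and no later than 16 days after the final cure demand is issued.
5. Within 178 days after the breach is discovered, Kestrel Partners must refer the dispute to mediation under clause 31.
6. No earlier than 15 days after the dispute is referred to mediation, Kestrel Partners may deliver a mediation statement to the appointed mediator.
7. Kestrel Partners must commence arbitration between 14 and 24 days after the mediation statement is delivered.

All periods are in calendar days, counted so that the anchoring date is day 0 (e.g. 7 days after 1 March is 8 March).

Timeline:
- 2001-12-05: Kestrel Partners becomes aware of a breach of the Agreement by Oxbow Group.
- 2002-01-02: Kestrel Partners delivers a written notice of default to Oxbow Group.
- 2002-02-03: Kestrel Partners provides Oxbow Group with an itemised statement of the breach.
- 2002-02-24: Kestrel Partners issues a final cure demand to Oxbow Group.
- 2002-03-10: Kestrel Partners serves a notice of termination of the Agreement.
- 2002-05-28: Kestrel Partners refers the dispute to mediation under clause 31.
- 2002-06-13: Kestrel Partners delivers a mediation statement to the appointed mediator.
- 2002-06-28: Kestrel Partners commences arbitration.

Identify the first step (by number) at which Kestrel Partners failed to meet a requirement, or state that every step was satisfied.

(1) the permitted window runs from 2001-12-05 + 10 = 2001-12-15 to 2001-12-05 + 29 = 2002-01-03; 2002-01-02 falls inside that range.
(2) permitted from 2002-01-02 + 31 days = 2002-02-02 onward; 2002-02-03 is on or after that date.
(3) due by 2002-02-10 + 15 days = 2002-02-25; 2002-02-24 is within that limit.
(4) the permitted window runs from 2002-02-24 + 5 = 2002-03-01 to 2002-02-24 + 16 = 2002-03-12; 2002-03-10 falls inside that range.
(5) due by 2001-12-05 + 178 days = 2002-06-01; 2002-05-28 is within that limit.
(6) permitted from 2002-05-28 + 15 days = 2002-06-12 onward; 2002-06-13 is on or after that date.
(7) the permitted window runs from 2002-06-13 + 14 = 2002-06-27 to 2002-06-13 + 24 = 2002-07-07; done 2002-06-28, which is between those dates.

None — every step was satisfied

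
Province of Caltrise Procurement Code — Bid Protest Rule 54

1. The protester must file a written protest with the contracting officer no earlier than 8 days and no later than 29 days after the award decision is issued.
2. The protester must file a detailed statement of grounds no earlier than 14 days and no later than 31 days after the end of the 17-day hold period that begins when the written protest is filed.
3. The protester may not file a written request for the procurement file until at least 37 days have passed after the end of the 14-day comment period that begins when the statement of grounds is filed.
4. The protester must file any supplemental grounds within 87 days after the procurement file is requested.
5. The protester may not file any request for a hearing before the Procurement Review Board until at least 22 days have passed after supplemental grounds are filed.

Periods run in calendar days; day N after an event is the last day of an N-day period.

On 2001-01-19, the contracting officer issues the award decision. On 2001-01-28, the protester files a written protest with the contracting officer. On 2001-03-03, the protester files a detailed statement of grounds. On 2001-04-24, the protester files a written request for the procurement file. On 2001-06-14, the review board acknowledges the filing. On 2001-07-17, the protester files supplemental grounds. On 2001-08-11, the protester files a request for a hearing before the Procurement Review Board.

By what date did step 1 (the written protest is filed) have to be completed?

2001-02-17

Step 1 runs from 2001-01-19, when the award decision is issued. The window is 8–29 days after 2001-01-19; it closes on 2001-02-17.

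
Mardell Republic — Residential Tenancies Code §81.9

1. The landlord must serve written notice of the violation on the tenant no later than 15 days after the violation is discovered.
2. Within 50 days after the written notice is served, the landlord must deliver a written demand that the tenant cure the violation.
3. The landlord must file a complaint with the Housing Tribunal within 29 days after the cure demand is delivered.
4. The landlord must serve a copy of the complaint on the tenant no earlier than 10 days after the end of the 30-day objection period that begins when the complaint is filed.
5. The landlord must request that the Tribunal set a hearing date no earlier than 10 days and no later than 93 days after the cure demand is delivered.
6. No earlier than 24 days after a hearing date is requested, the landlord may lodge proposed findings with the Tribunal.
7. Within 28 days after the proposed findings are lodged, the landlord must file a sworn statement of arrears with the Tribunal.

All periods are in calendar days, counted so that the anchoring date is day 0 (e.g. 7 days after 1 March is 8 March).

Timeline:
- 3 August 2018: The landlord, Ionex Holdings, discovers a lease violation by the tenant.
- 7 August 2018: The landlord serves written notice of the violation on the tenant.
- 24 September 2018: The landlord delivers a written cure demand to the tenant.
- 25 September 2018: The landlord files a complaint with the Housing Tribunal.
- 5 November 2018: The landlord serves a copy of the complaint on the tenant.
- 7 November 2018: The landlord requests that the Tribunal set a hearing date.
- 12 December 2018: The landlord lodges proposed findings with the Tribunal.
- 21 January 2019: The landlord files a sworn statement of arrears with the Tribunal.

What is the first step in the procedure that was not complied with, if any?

(1) due by 3 August 2018 + 15 days = 18 August 2018; 7 August 2018 is within that limit.
(2) due by 7 August 2018 + 50 days = 26 September 2018; done 24 September 2018 — timely.
(3) due by 24 September 2018 + 29 days = 23 October 2018; completed 25 September 2018, before the deadline.
(4) permitted from 25 October 2018 + 10 days = 4 November 2018 onward; done 5 November 2018 — permitted.
(5) the permitted window runs from 24 September 2018 + 10 = 4 October 2018 to 24 September 2018 + 93 = 26 December 2018; 7 November 2018 falls inside that range.
(6) permitted from 7 November 2018 + 24 days = 1 December 2018 onward; done 12 December 2018, after the minimum wait.
(7) due by 12 December 2018 + 28 days = 9 January 2019; not done until 21 January 2019, 12 days after the deadline.

Step 7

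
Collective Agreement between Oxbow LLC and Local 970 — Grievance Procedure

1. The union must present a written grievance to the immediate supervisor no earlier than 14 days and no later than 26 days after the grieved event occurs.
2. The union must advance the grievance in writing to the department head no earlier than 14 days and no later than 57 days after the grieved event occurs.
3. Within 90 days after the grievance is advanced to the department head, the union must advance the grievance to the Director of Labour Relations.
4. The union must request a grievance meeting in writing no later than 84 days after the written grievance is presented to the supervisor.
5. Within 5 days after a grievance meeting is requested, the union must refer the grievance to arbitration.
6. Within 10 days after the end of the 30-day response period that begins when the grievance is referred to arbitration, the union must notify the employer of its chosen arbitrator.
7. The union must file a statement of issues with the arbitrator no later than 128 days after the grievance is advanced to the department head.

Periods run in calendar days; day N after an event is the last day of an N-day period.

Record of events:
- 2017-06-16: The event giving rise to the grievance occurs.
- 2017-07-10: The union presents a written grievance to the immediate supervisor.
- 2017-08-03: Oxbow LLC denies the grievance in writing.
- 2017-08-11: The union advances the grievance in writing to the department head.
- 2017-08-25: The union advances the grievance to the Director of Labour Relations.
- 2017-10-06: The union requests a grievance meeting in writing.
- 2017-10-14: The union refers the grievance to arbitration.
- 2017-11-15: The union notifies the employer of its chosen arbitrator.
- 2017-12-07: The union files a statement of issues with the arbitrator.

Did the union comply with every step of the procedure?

No

Step 1 — 14 and 26 days from 2017-06-16 (when the grieved event occurs) are 2017-06-30 and 2017-07-12 respectively; done 2017-07-10, which is between those dates.
Step 2 — 14 and 57 days from 2017-06-16 (when the grieved event occurs) are 2017-06-30 and 2017-08-12 respectively; done 2017-08-11 — within the window.
Step 3 — counting 90 days from 2017-08-11 (when the grievance is advanced to the department head) gives a deadline of 2017-11-09; done 2017-08-25 — timely.
Step 4 — counting 84 days from 2017-07-10 (when the written grievance is presented to the supervisor) gives a deadline of 2017-10-02; done 2017-10-06 — 4 days late.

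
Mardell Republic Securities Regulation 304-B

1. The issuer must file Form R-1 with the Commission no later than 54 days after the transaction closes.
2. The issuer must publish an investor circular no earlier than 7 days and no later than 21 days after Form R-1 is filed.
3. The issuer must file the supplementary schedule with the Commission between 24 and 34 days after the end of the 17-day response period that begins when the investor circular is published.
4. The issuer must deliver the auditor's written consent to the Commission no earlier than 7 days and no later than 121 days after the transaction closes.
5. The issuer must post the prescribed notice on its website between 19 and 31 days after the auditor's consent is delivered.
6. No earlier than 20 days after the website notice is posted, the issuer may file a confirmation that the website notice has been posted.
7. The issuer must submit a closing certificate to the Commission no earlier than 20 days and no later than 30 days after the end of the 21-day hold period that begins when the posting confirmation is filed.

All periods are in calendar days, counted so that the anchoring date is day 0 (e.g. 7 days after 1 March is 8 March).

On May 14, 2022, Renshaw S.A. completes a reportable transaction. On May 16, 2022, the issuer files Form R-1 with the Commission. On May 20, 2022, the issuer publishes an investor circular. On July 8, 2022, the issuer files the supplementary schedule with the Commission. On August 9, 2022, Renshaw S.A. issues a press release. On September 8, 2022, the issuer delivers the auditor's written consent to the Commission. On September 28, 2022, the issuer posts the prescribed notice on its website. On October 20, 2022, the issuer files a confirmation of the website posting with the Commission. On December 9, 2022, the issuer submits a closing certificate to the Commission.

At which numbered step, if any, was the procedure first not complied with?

Step 2

Step 1: 54 days after May 14, 2022 (when the transaction closes) is July 7, 2022; completed May 16, 2022, before the deadline.
Step 2: the window is 7–21 days after May 16, 2022 (when Form R-1 is filed), so May 23, 2022 through June 6, 2022; done May 20, 2022 — 3 days before the window opened.
No need to go further; step 2 was not satisfied.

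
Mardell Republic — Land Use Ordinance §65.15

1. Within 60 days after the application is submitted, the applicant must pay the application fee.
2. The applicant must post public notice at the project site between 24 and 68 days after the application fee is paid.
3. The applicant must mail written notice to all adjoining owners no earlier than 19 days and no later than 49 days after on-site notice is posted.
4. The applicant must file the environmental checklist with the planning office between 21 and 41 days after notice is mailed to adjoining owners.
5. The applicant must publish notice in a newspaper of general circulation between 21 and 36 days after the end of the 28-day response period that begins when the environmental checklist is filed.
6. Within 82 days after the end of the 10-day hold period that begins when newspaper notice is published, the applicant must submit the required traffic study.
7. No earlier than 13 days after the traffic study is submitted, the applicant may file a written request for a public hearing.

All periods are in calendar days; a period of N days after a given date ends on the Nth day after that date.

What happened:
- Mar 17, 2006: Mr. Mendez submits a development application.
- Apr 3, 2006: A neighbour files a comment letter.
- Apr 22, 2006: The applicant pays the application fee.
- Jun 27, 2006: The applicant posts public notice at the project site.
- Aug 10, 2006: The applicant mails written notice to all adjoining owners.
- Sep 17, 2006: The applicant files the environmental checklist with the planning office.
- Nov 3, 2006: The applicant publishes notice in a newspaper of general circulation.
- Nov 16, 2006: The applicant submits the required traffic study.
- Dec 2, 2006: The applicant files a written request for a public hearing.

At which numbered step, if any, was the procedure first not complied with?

(1) due by Mar 17, 2006 + 60 days = May 16, 2006; done Apr 22, 2006 — timely.
(2) the permitted window runs from Apr 22, 2006 + 24 = May 16, 2006 to Apr 22, 2006 + 68 = Jun 29, 2006; Jun 27, 2006 falls inside that range.
(3) the permitted window runs from Jun 27, 2006 + 19 = Jul 16, 2006 to Jun 27, 2006 + 49 = Aug 15, 2006; done Aug 10, 2006, which is between those dates.
(4) the permitted window runs from Aug 10, 2006 + 21 = Aug 31, 2006 to Aug 10, 2006 + 41 = Sep 20, 2006; Sep 17, 2006 falls inside that range.
(5) the permitted window runs from Oct 15, 2006 + 21 = Nov 5, 2006 to Oct 15, 2006 + 36 = Nov 20, 2006; Nov 3, 2006 is 2 days too early.

Step 5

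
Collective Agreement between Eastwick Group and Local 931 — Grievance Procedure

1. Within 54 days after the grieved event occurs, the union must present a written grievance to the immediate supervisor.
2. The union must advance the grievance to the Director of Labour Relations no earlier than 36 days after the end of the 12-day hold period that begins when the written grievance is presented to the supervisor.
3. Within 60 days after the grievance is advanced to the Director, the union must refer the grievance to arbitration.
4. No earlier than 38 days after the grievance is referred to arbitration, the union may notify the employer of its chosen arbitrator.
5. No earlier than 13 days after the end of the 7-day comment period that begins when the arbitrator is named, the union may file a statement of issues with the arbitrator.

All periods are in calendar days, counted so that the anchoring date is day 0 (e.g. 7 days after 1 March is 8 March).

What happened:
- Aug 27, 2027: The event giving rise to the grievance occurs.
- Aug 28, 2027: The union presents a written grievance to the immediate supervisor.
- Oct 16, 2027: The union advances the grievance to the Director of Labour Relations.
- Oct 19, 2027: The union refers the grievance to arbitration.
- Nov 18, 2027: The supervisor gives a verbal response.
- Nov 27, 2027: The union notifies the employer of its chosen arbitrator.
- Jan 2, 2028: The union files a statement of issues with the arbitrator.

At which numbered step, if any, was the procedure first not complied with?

None — every step was satisfied

(1) due by Aug 27, 2027 + 54 days = Oct 20, 2027; completed Aug 28, 2027, before the deadline.
(2) permitted from Sep 9, 2027 + 36 days = Oct 15, 2027 onward; Oct 16, 2027 is on or after that date.
(3) due by Oct 16, 2027 + 60 days = Dec 15, 2027; completed Oct 19, 2027, before the deadline.
(4) permitted from Oct 19, 2027 + 38 days = Nov 26, 2027 onward; done Nov 27, 2027 — permitted.
(5) permitted from Dec 4, 2027 + 13 days = Dec 17, 2027 onward; done Jan 2, 2028, after the minimum wait.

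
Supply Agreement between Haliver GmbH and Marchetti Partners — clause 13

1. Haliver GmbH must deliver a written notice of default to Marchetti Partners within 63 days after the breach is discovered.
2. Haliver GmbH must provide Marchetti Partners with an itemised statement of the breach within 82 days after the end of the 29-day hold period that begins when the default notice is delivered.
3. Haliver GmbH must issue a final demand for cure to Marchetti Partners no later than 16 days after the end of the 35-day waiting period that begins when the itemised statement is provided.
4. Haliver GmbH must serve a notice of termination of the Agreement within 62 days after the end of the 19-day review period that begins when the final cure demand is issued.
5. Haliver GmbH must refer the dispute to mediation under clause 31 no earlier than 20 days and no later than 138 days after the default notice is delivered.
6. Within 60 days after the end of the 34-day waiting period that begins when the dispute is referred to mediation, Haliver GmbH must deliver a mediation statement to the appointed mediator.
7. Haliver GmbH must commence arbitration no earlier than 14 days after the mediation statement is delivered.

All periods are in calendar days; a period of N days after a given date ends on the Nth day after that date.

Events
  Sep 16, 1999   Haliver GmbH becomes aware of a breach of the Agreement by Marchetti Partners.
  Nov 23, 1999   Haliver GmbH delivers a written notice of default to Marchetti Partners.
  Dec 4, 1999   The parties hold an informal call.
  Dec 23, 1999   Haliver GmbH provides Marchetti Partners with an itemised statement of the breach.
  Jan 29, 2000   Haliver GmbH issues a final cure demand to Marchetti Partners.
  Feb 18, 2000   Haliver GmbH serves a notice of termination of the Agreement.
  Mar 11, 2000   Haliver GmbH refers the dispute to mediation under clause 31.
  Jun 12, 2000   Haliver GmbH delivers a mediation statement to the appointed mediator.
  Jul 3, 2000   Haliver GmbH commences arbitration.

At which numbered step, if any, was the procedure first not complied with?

Step 1: 63 days after Sep 16, 1999 (when the breach is discovered) is Nov 18, 1999; done Nov 23, 1999 — 5 days late.
The analysis stops there.

Step 1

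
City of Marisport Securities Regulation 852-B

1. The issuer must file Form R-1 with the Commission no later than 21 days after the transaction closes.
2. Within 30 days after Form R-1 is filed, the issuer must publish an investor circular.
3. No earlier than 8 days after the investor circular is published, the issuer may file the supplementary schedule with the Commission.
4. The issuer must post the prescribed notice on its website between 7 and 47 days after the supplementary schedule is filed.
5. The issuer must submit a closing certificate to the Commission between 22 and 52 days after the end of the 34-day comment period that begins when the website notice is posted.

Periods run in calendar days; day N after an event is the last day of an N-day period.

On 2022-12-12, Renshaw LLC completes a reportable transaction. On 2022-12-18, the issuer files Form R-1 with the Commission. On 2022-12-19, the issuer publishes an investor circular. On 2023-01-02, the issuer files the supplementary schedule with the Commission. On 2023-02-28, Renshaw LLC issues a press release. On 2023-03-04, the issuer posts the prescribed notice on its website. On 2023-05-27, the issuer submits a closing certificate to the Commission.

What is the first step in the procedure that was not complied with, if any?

Step 4

Step 1 — counting 21 days from 2022-12-12 (when the transaction closes) gives a deadline of 2023-01-02; 2022-12-18 is within that limit.
Step 2 — counting 30 days from 2022-12-18 (when Form R-1 is filed) gives a deadline of 2023-01-17; completed 2022-12-19, before the deadline.
Step 3 — must wait 8 days from 2022-12-19 (when the investor circular is published), so not before 2022-12-27; done 2023-01-02, after the minimum wait.
Step 4 — 7 and 47 days from 2023-01-02 (when the supplementary schedule is filed) are 2023-01-09 and 2023-02-18 respectively; done 2023-03-04 — 14 days after the window closed.
That is the first point of non-compliance.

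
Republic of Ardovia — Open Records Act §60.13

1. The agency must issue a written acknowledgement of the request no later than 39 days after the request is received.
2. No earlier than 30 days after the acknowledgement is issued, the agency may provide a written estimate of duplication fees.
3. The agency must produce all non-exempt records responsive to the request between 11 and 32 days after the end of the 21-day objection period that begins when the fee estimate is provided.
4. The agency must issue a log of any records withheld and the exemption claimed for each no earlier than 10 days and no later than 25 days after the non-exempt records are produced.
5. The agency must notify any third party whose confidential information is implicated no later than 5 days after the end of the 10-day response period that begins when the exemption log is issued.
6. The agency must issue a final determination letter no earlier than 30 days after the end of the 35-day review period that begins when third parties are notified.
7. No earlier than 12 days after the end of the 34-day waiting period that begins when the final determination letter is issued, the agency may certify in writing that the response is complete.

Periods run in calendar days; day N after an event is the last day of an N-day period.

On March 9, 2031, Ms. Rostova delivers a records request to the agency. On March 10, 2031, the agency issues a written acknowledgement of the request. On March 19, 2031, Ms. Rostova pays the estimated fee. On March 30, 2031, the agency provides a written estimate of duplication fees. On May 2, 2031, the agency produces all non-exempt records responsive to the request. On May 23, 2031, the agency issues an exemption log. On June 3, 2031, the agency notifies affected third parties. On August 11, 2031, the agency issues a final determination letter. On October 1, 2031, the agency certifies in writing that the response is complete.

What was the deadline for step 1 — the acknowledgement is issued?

Step 1 runs from March 9, 2031, when the request is received. 39 days after March 9, 2031 is April 17, 2031.

April 17, 2031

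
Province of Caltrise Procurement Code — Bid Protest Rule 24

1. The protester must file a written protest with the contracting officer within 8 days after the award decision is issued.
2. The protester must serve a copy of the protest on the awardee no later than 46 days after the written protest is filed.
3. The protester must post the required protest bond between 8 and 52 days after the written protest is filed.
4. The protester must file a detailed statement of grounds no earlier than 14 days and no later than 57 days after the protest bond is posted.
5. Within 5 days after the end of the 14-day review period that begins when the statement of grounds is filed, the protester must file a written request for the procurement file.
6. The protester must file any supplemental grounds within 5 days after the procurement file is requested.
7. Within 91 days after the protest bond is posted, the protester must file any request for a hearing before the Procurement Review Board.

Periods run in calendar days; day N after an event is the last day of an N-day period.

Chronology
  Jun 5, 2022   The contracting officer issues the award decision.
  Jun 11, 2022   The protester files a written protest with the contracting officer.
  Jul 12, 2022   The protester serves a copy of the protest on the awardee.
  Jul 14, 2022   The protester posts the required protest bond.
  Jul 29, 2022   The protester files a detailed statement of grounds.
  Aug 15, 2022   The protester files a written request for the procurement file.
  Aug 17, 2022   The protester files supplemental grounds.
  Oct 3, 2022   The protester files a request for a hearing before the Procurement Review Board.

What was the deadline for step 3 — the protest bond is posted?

Step 3 runs from Jun 11, 2022, when the written protest is filed. The window is 8–52 days after Jun 11, 2022; it closes on Aug 2, 2022.

Aug 2, 2022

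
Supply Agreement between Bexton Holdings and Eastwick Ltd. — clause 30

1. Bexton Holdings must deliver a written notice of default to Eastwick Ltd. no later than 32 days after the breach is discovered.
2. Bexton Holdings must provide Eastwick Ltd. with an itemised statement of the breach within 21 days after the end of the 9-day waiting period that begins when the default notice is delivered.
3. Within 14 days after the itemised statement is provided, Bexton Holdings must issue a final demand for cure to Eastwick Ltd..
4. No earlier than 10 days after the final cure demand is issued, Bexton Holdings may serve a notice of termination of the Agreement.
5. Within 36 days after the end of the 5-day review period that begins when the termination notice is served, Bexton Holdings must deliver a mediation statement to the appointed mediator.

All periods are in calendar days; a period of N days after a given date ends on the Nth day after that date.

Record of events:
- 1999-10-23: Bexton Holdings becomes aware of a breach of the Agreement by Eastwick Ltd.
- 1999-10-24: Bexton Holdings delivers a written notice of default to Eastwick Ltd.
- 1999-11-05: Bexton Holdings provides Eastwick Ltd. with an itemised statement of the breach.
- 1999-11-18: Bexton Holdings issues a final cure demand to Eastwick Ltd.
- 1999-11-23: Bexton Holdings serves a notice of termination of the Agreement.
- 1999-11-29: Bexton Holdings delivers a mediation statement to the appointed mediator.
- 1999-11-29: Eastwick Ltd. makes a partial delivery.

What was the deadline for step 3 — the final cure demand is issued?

1999-11-19

Step 3 runs from 1999-11-05, when the itemised statement is provided. 14 days after 1999-11-05 is 1999-11-19.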